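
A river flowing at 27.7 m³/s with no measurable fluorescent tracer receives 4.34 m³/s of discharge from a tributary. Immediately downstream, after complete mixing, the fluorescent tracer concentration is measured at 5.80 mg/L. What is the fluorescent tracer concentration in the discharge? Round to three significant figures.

42.8 mg/L

Mass balance: 27.70·0 + 4.340·Cₑ = 32.04·5.800
→ Cₑ = (32.04·5.800 − 27.70·0) / 4.340 = 42.82 mg/L.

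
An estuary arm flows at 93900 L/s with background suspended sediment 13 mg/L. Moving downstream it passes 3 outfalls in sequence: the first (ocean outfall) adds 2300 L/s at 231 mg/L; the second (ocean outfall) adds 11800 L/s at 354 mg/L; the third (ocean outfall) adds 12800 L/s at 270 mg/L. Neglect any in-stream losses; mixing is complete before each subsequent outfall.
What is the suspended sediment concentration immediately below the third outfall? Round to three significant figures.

After outfall 1: Q = 93900 + 2300 = 96200 L/s; C = (93900·13.00 + 2300·231.0)/96200 = 18.21 mg/L.
After outfall 2: Q = 96200 + 11800 = 108000 L/s; C = (96200·18.21 + 11800·354.0)/108000 = 54.90 mg/L.
After outfall 3: Q = 108000 + 12800 = 120800 L/s; C = (108000·54.90 + 12800·270.0)/120800 = 77.69 mg/L.

77.7 mg/L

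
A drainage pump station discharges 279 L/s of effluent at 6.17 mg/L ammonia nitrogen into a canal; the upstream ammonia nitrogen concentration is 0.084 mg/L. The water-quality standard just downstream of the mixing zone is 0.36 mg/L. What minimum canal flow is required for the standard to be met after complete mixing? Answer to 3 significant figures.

5870 L/s

Set C_mix = 0.36: (Q·0.08400 + 279.0·6.170) / (Q + 279.0) = 0.36
→ Q = 279.0·(6.170 − 0.36)/(0.36 − 0.08400) = 5873 L/s.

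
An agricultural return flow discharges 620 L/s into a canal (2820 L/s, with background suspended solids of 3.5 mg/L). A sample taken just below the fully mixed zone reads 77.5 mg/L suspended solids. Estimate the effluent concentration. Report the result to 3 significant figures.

414 mg/L

Mass balance: 2820·3.500 + 620.0·Cₑ = 3440·77.50
→ Cₑ = (3440·77.50 − 2820·3.500) / 620.0 = 414.1 mg/L.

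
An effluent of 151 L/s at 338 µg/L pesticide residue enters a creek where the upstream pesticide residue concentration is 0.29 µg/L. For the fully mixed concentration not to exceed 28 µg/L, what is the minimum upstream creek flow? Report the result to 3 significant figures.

1690 L/s

Set C_mix = 28: (Q·0.2900 + 151.0·338.0) / (Q + 151.0) = 28
→ Q = 151.0·(338.0 − 28)/(28 − 0.2900) = 1689 L/s.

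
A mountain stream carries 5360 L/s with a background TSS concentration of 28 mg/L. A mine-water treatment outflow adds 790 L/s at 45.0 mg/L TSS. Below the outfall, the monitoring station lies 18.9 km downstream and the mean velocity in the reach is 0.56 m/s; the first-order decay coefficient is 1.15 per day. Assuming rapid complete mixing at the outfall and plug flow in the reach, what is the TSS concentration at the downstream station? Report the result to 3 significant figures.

19.3 mg/L

After mixing, C = (5360·28.00 + 790.0·45.00) / 6150 = 185600/6150 = 30.18 mg/L.
Travel time t = 18.9·1000 / 0.56 = 33750 s = 9.375 h.
First-order decay: C = 30.18·exp(−k·t) = 30.18·0.6381 = 19.26 mg/L.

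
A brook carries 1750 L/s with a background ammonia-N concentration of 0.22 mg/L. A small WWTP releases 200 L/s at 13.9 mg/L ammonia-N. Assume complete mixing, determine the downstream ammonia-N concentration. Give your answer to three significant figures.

Conservation of mass: C = (1750·0.2200 + 200.0·13.90) / 1950 = 3165/1950 = 1.623 mg/L.

1.62 mg/L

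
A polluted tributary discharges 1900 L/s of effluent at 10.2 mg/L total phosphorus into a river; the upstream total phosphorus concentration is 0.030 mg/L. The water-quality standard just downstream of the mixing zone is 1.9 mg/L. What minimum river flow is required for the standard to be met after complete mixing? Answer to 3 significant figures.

8430 L/s

Set C_mix = 1.9: (Q·0.03000 + 1900·10.20) / (Q + 1900) = 1.9
→ Q = 1900·(10.20 − 1.9)/(1.9 − 0.03000) = 8433 L/s.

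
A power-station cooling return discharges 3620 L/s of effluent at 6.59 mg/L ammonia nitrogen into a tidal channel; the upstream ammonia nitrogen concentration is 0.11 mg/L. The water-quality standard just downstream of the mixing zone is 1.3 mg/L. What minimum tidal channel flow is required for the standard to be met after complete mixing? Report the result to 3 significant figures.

Set C_mix = 1.3: (Q·0.1100 + 3620·6.590) / (Q + 3620) = 1.3
→ Q = 3620·(6.590 − 1.3)/(1.3 − 0.1100) = 16090 L/s.

16100 L/s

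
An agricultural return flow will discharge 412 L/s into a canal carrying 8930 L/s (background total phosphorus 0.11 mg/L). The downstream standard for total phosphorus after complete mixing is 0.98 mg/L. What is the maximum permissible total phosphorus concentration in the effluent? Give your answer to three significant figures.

19.8 mg/L

At the limit, (Qr·Cr + Qe·Cₑ)/(Qr + Qe) = 0.98:
Cₑ = (9342·0.98 − 8930·0.1100) / 412.0 = 19.84 mg/L.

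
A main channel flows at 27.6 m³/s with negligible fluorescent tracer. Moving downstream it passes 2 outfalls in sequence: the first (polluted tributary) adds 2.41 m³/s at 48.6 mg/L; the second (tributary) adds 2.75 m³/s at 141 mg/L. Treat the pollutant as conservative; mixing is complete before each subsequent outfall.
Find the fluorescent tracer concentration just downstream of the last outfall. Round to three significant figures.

15.4 mg/L

Below outfall 1: Q → 30.01 m³/s, C = (27.60·0 + 2.410·48.60)/30.01 = 3.903 mg/L.
Below outfall 2: Q → 32.76 m³/s, C = (30.01·3.903 + 2.750·141.0)/32.76 = 15.41 mg/L.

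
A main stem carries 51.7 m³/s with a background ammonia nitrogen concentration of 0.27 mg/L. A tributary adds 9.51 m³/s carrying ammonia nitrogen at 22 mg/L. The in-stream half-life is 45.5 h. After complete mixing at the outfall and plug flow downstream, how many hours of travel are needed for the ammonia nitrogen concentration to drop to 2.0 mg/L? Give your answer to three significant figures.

39.4 h

Mixed concentration C = ΣQC/ΣQ = (51.70·0.2700 + 9.510·22.00) / 61.21 = 223.2/61.21 = 3.646 mg/L.
Half-life 45.5 h → k = ln 2 / 45.5 = 0.01523 h⁻¹ = 0.3656 d⁻¹.
3.646·exp(−k·t) = 2.0 → t = ln(3.646/2.0)/k = 141900 s = 39.42 h.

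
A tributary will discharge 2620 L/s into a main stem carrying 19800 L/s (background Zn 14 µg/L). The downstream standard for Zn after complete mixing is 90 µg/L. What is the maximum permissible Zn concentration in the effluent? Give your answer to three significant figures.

664 µg/L

At the limit, (Qr·Cr + Qe·Cₑ)/(Qr + Qe) = 90:
Cₑ = (22420·90 − 19800·14.00) / 2620 = 664.4 µg/L.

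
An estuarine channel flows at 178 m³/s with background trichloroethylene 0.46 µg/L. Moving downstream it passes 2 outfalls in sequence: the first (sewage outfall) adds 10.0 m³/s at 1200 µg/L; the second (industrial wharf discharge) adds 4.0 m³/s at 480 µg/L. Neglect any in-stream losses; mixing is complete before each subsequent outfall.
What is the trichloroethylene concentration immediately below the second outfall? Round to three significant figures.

72.9 µg/L

Outfall 1: combined Q = 188.0 m³/s; C = (178.0·0.4600 + 10.00·1200)/188.0 = 64.27 µg/L.
Outfall 2: combined Q = 192.0 m³/s; C = (188.0·64.27 + 4.000·480.0)/192.0 = 72.93 µg/L.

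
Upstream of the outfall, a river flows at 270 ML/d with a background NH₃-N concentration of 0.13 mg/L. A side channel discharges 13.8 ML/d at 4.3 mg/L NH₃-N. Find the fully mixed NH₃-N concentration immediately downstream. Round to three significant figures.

0.333 mg/L

Flow-weighted average: C = (270.0·0.1300 + 13.80·4.300) / 283.8 = 94.44/283.8 = 0.3328 mg/L.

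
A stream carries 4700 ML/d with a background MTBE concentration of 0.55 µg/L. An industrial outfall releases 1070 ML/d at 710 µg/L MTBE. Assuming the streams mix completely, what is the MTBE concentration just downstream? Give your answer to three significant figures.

132 µg/L

After mixing, C = (4700·0.5500 + 1070·710.0) / 5770 = 762300/5770 = 132.1 µg/L.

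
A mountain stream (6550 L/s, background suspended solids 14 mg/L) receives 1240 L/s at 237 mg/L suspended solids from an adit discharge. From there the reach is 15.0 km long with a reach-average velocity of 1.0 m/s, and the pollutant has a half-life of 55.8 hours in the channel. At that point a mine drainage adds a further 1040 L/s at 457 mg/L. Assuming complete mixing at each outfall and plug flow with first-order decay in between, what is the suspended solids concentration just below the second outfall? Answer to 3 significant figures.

95.3 mg/L

Mass balance: C = (6550·14.00 + 1240·237.0) / 7790 = 385600/7790 = 49.50 mg/L; combined flow 7790 L/s.
Travel time t = 15.0·1000 / 1.0 = 15000 s = 4.167 h.
Half-life 55.8 h → k = ln 2 / 55.8 = 0.01242 h⁻¹ = 0.2981 d⁻¹.
First-order decay: C = 49.50·exp(−k·t) = 49.50·0.9496 = 47.00 mg/L.
Second outfall: C = (7790·47.00 + 1040·457.0)/8830 = 95.29 mg/L.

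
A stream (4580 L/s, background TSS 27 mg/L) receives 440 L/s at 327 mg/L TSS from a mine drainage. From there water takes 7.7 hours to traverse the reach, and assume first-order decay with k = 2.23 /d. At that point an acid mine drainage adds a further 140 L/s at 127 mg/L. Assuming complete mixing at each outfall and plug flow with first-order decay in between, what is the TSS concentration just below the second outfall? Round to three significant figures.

28.8 mg/L

After mixing, C = (4580·27.00 + 440.0·327.0) / 5020 = 267500/5020 = 53.29 mg/L; combined flow 5020 L/s.
Applying C = C₀e^(−kt): 53.29 × 0.4890 = 26.06 mg/L.
At the second outfall, C = (5020·26.06 + 140.0·127.0) / (5020 + 140.0) = 28.80 mg/L.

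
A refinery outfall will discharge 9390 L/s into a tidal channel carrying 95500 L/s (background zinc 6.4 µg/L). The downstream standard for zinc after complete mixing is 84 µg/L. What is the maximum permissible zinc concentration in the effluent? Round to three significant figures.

At the limit, (Qr·Cr + Qe·Cₑ)/(Qr + Qe) = 84:
Cₑ = (104900·84 − 95500·6.400) / 9390 = 873.2 µg/L.

873 µg/L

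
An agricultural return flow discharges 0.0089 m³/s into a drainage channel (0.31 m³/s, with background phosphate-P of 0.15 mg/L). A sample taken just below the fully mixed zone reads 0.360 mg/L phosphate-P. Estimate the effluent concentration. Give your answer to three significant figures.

7.67 mg/L

Mass balance: 0.3100·0.1500 + 0.008900·Cₑ = 0.3189·0.3600
→ Cₑ = (0.3189·0.3600 − 0.3100·0.1500) / 0.008900 = 7.675 mg/L.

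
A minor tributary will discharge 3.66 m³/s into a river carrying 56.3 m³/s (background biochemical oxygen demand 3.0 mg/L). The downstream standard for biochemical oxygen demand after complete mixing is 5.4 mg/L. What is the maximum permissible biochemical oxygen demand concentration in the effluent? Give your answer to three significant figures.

At the limit, (Qr·Cr + Qe·Cₑ)/(Qr + Qe) = 5.4:
Cₑ = (59.96·5.4 − 56.30·3.000) / 3.660 = 42.32 mg/L.

42.3 mg/L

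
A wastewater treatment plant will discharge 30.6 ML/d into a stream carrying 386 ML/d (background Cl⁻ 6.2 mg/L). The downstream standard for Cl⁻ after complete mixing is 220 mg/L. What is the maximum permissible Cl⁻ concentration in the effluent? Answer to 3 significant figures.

At the limit, (Qr·Cr + Qe·Cₑ)/(Qr + Qe) = 220:
Cₑ = (416.6·220 − 386.0·6.200) / 30.60 = 2917 mg/L.

2920 mg/L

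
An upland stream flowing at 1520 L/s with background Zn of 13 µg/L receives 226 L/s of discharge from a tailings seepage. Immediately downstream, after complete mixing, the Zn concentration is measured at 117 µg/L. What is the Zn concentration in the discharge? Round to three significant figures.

816 µg/L

Mass balance: 1520·13.00 + 226.0·Cₑ = 1746·117.0
→ Cₑ = (1746·117.0 − 1520·13.00) / 226.0 = 816.5 µg/L.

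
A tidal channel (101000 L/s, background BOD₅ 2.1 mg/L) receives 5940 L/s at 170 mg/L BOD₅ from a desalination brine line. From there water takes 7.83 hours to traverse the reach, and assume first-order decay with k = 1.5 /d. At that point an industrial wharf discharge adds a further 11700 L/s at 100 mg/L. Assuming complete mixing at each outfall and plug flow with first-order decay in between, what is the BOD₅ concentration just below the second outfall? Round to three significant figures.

16.2 mg/L

Mixed concentration C = ΣQC/ΣQ = (101000·2.100 + 5940·170.0) / 106900 = 1222000/106900 = 11.43 mg/L; combined flow 106900 L/s.
Applying C = C₀e^(−kt): 11.43 × 0.6130 = 7.004 mg/L.
Second outfall: C = (106900·7.004 + 11700·100.0)/118600 = 16.18 mg/L.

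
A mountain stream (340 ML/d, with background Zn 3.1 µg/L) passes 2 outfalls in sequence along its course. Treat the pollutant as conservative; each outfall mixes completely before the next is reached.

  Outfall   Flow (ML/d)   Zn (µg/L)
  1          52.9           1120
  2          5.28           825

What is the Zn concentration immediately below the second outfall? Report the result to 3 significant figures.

162 µg/L

After outfall 1: Q = 340.0 + 52.90 = 392.9 ML/d; C = (340.0·3.100 + 52.90·1120)/392.9 = 153.5 µg/L.
After outfall 2: Q = 392.9 + 5.280 = 398.2 ML/d; C = (392.9·153.5 + 5.280·825.0)/398.2 = 162.4 µg/L.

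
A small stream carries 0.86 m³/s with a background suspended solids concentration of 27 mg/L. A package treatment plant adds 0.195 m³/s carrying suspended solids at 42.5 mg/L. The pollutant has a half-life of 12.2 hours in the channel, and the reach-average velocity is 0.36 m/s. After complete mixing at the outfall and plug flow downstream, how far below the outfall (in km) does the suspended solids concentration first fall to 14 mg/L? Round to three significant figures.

Flow-weighted average: C = (0.8600·27.00 + 0.1950·42.50) / 1.055 = 31.51/1.055 = 29.86 mg/L.
Half-life 12.2 h → k = ln 2 / 12.2 = 0.05682 h⁻¹ = 1.364 d⁻¹.
Set 29.86·exp(−k·t) = 14 → t = ln(29.86/14)/k = 48010 s = 13.33 h.
Distance = v·t = 0.36·48010 = 17280 m = 17.28 km.

17.3 km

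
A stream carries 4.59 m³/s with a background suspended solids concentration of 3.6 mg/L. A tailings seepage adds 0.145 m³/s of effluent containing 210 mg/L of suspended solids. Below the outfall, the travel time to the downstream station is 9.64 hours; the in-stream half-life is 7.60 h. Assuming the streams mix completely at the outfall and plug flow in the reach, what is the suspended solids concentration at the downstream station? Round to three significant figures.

Mass balance: C = (4.590·3.600 + 0.1450·210.0) / 4.735 = 46.97/4.735 = 9.921 mg/L.
Half-life 7.60 h → k = ln 2 / 7.60 = 0.09120 h⁻¹ = 2.189 d⁻¹.
Decay over the reach: 9.921·exp(−kt) = 9.921·0.4151 = 4.118 mg/L.

4.12 mg/L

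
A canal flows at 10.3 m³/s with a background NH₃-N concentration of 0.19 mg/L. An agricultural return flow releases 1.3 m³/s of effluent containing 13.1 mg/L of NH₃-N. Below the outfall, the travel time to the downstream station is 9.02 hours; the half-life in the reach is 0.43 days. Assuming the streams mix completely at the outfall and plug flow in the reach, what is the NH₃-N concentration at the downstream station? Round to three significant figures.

0.893 mg/L

After mixing, C = (10.30·0.1900 + 1.300·13.10) / 11.60 = 18.99/11.60 = 1.637 mg/L.
Half-life 0.43 d → k = ln 2 / 0.43 = 1.612 d⁻¹.
Decay over the reach: 1.637·exp(−kt) = 1.637·0.5456 = 0.8931 mg/L.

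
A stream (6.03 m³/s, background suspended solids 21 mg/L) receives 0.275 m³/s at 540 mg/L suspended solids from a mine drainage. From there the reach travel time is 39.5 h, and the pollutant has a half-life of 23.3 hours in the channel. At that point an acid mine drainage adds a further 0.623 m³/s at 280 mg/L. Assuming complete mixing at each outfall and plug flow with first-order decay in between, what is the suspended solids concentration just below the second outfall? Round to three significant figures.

37.4 mg/L

Mass balance: C = (6.030·21.00 + 0.2750·540.0) / 6.305 = 275.1/6.305 = 43.64 mg/L; combined flow 6.305 m³/s.
Half-life 23.3 h → k = ln 2 / 23.3 = 0.02975 h⁻¹ = 0.7140 d⁻¹.
After decay, C = 43.64 × e^(−kt) = 43.64 × 0.3088 = 13.47 mg/L.
Second outfall: C = (6.305·13.47 + 0.6230·280.0)/6.928 = 37.44 mg/L.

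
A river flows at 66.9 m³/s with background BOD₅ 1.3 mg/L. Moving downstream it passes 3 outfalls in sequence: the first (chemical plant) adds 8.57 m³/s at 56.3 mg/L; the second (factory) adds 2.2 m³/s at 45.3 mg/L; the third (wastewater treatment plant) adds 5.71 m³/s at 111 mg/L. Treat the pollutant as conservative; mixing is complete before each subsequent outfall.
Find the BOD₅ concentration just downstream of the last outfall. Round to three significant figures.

Below outfall 1: Q → 75.47 m³/s, C = (66.90·1.300 + 8.570·56.30)/75.47 = 7.546 mg/L.
Below outfall 2: Q → 77.67 m³/s, C = (75.47·7.546 + 2.200·45.30)/77.67 = 8.615 mg/L.
Below outfall 3: Q → 83.38 m³/s, C = (77.67·8.615 + 5.710·111.0)/83.38 = 15.63 mg/L.

15.6 mg/L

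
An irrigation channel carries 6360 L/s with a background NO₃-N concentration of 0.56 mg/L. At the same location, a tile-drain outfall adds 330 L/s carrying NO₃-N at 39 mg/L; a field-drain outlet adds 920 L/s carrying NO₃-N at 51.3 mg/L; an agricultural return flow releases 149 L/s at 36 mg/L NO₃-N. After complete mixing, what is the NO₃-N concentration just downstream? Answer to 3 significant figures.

8.89 mg/L

Flow-weighted average: C = (6360·0.5600 + 330.0·39.00 + 920.0·51.30 + 149.0·36.00) / 7759 = 68990/7759 = 8.892 mg/L.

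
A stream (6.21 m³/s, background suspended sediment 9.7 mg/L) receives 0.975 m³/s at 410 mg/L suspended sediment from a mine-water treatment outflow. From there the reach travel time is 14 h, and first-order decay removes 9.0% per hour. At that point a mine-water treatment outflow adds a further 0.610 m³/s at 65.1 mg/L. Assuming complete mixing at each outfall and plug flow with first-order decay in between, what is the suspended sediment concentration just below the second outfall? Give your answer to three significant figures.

Conservation of mass: C = (6.210·9.700 + 0.9750·410.0) / 7.185 = 460.0/7.185 = 64.02 mg/L; combined flow 7.185 m³/s.
9.0%/h lost → k = −ln(1 − 0.09) = 0.09431 h⁻¹.
First-order decay: C = 64.02·exp(−k·t) = 64.02·0.2670 = 17.10 mg/L.
At the second outfall, C = (7.185·17.10 + 0.6100·65.10) / (7.185 + 0.6100) = 20.85 mg/L.

20.9 mg/L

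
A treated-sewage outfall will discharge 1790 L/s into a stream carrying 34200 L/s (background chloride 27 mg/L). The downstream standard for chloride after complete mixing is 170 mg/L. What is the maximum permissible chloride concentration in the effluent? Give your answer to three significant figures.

At the limit, (Qr·Cr + Qe·Cₑ)/(Qr + Qe) = 170:
Cₑ = (35990·170 − 34200·27.00) / 1790 = 2902 mg/L.

2900 mg/L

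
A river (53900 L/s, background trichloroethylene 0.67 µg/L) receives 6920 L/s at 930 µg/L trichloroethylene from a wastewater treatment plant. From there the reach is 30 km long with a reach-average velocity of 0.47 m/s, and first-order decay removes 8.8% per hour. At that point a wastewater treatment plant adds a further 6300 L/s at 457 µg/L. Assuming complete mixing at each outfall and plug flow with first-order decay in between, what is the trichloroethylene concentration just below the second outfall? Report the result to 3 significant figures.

61.7 µg/L

After mixing, C = (53900·0.6700 + 6920·930.0) / 60820 = 6472000/60820 = 106.4 µg/L; combined flow 60820 L/s.
Travel time t = 30·1000 / 0.47 = 63830 s = 17.73 h.
8.8%/h lost → k = −ln(1 − 0.088) = 0.09212 h⁻¹.
Applying C = C₀e^(−kt): 106.4 × 0.1953 = 20.78 µg/L.
Second outfall: C = (60820·20.78 + 6300·457.0)/67120 = 61.73 µg/L.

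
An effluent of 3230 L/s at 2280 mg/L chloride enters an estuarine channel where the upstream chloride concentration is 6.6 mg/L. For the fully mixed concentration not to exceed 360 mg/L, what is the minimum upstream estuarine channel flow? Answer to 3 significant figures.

Set C_mix = 360: (Q·6.600 + 3230·2280) / (Q + 3230) = 360
→ Q = 3230·(2280 − 360)/(360 − 6.600) = 17550 L/s.

17500 L/s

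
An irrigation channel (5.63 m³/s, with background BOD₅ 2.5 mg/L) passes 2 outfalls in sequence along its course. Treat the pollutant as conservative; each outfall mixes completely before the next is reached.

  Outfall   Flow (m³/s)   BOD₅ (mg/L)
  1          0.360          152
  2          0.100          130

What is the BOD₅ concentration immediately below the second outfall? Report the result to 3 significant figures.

Below outfall 1: Q → 5.990 m³/s, C = (5.630·2.500 + 0.3600·152.0)/5.990 = 11.48 mg/L.
Below outfall 2: Q → 6.090 m³/s, C = (5.990·11.48 + 0.1000·130.0)/6.090 = 13.43 mg/L.

13.4 mg/L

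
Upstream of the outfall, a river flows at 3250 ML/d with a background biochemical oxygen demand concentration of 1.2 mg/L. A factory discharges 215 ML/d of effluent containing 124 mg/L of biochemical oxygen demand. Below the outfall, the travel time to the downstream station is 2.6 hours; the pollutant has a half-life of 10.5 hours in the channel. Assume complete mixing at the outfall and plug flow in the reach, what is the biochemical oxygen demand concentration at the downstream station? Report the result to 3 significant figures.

7.43 mg/L

Flow-weighted average: C = (3250·1.200 + 215.0·124.0) / 3465 = 30560/3465 = 8.820 mg/L.
Half-life 10.5 h → k = ln 2 / 10.5 = 0.06601 h⁻¹ = 1.584 d⁻¹.
First-order decay: C = 8.820·exp(−k·t) = 8.820·0.8423 = 7.429 mg/L.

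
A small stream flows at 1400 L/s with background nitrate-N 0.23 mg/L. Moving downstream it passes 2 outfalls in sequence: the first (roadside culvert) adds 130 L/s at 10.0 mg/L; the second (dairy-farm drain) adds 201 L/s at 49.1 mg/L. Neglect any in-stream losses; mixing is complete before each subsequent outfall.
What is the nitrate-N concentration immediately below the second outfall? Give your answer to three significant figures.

After outfall 1: Q = 1400 + 130.0 = 1530 L/s; C = (1400·0.2300 + 130.0·10.00)/1530 = 1.060 mg/L.
After outfall 2: Q = 1530 + 201.0 = 1731 L/s; C = (1530·1.060 + 201.0·49.10)/1731 = 6.638 mg/L.

6.64 mg/L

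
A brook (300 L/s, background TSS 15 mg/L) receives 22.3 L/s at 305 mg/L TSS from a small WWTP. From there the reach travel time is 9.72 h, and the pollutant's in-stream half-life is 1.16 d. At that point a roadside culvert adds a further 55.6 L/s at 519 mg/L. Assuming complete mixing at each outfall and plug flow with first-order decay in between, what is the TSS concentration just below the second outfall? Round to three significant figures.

Conservation of mass: C = (300.0·15.00 + 22.30·305.0) / 322.3 = 11300/322.3 = 35.07 mg/L; combined flow 322.3 L/s.
Half-life 1.16 d → k = ln 2 / 1.16 = 0.5975 d⁻¹.
Decay over the reach: 35.07·exp(−kt) = 35.07·0.7851 = 27.53 mg/L.
At the second outfall, C = (322.3·27.53 + 55.60·519.0) / (322.3 + 55.60) = 99.84 mg/L.

99.8 mg/L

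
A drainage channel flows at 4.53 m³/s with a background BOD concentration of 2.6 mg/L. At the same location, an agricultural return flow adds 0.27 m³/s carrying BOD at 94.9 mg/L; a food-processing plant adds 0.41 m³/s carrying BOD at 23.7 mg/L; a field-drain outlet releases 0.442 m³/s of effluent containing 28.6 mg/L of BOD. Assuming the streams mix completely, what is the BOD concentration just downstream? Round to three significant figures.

Mass balance: C = (4.530·2.600 + 0.2700·94.90 + 0.4100·23.70 + 0.4420·28.60) / 5.652 = 59.76/5.652 = 10.57 mg/L.

10.6 mg/L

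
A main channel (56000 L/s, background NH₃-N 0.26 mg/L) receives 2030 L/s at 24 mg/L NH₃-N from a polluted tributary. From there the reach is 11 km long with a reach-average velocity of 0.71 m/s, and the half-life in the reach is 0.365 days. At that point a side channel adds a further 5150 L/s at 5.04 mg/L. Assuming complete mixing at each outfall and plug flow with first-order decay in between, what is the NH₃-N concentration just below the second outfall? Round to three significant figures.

Mixed concentration C = ΣQC/ΣQ = (56000·0.2600 + 2030·24.00) / 58030 = 63280/58030 = 1.090 mg/L; combined flow 58030 L/s.
Travel time t = 11·1000 / 0.71 = 15490 s = 4.304 h.
Half-life 0.365 d → k = ln 2 / 0.365 = 1.899 d⁻¹.
First-order decay: C = 1.090·exp(−k·t) = 1.090·0.7114 = 0.7758 mg/L.
Second outfall: C = (58030·0.7758 + 5150·5.040)/63180 = 1.123 mg/L.

1.12 mg/L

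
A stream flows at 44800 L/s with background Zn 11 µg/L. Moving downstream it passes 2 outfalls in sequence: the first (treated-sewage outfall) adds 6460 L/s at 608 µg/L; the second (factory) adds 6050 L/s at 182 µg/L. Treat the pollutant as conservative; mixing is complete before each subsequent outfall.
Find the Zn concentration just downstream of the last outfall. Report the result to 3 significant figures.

Outfall 1: combined Q = 51260 L/s; C = (44800·11.00 + 6460·608.0)/51260 = 86.24 µg/L.
Outfall 2: combined Q = 57310 L/s; C = (51260·86.24 + 6050·182.0)/57310 = 96.35 µg/L.

96.3 µg/L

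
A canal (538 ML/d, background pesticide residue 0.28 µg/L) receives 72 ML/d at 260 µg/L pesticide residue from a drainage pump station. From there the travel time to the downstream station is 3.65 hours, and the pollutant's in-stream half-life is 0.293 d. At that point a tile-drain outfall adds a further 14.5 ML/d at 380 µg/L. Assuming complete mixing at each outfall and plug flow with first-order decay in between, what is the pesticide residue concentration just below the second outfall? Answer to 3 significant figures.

Flow-weighted average: C = (538.0·0.2800 + 72.00·260.0) / 610.0 = 18870/610.0 = 30.94 µg/L; combined flow 610.0 ML/d.
Half-life 0.293 d → k = ln 2 / 0.293 = 2.366 d⁻¹.
Decay over the reach: 30.94·exp(−kt) = 30.94·0.6978 = 21.59 µg/L.
At the second outfall, C = (610.0·21.59 + 14.50·380.0) / (610.0 + 14.50) = 29.91 µg/L.

29.9 µg/L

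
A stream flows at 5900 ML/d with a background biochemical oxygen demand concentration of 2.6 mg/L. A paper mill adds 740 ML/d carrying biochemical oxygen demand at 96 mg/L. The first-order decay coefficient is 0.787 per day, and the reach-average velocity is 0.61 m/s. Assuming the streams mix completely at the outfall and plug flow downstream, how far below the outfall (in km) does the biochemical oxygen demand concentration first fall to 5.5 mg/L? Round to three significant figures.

57.7 km

After mixing, C = (5900·2.600 + 740.0·96.00) / 6640 = 86380/6640 = 13.01 mg/L.
Set 13.01·exp(−k·t) = 5.5 → t = ln(13.01/5.5)/k = 94510 s = 26.25 h.
Distance = v·t = 0.61·94510 = 57650 m = 57.65 km.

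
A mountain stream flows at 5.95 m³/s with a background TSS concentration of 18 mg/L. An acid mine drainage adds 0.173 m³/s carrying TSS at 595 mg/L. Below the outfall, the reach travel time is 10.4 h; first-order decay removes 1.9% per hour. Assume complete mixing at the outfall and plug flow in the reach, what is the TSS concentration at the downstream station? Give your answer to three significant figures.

28.1 mg/L

Mixed concentration C = ΣQC/ΣQ = (5.950·18.00 + 0.1730·595.0) / 6.123 = 210.0/6.123 = 34.30 mg/L.
1.9%/h lost → k = −ln(1 − 0.019) = 0.01918 h⁻¹.
Applying C = C₀e^(−kt): 34.30 × 0.8191 = 28.10 mg/L.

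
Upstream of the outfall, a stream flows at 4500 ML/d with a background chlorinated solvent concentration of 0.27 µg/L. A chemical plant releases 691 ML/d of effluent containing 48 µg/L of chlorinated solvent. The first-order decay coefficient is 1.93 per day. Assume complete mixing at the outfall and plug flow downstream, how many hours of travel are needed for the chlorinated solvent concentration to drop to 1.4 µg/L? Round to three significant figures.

Flow-weighted average: C = (4500·0.2700 + 691.0·48.00) / 5191 = 34380/5191 = 6.624 µg/L.
6.624·exp(−k·t) = 1.4 → t = ln(6.624/1.4)/k = 69570 s = 19.33 h.

19.3 h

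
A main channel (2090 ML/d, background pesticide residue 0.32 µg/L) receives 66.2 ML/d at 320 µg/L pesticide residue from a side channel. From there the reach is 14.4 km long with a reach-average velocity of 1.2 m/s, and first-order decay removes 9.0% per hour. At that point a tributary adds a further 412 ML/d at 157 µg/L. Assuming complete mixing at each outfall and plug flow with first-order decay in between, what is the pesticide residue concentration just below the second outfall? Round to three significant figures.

31.4 µg/L

After mixing, C = (2090·0.3200 + 66.20·320.0) / 2156 = 21850/2156 = 10.13 µg/L; combined flow 2156 ML/d.
Travel time t = 14.4·1000 / 1.2 = 12000 s = 3.333 h.
9.0%/h lost → k = −ln(1 − 0.09) = 0.09431 h⁻¹.
First-order decay: C = 10.13·exp(−k·t) = 10.13·0.7302 = 7.401 µg/L.
At the second outfall, C = (2156·7.401 + 412.0·157.0) / (2156 + 412.0) = 31.40 µg/L.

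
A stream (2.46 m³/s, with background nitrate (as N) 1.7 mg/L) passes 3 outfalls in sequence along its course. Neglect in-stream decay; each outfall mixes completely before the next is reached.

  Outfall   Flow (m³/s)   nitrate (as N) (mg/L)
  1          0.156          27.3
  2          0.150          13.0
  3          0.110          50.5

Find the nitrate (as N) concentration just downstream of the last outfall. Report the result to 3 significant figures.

5.54 mg/L

Below outfall 1: Q → 2.616 m³/s, C = (2.460·1.700 + 0.1560·27.30)/2.616 = 3.227 mg/L.
Below outfall 2: Q → 2.766 m³/s, C = (2.616·3.227 + 0.1500·13.00)/2.766 = 3.757 mg/L.
Below outfall 3: Q → 2.876 m³/s, C = (2.766·3.757 + 0.1100·50.50)/2.876 = 5.544 mg/L.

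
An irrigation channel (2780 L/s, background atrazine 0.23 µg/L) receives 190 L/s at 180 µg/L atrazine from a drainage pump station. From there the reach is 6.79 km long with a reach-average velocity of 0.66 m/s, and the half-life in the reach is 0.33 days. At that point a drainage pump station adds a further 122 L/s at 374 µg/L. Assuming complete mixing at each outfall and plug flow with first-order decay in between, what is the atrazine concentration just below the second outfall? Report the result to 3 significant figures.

23.5 µg/L

After mixing, C = (2780·0.2300 + 190.0·180.0) / 2970 = 34840/2970 = 11.73 µg/L; combined flow 2970 L/s.
Travel time t = 6.79·1000 / 0.66 = 10290 s = 2.858 h.
Half-life 0.33 d → k = ln 2 / 0.33 = 2.100 d⁻¹.
Applying C = C₀e^(−kt): 11.73 × 0.7787 = 9.135 µg/L.
Second outfall: C = (2970·9.135 + 122.0·374.0)/3092 = 23.53 µg/L.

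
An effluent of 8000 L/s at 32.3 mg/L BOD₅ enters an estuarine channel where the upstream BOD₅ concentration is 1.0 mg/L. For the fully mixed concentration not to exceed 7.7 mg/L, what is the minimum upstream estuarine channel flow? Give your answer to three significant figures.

29400 L/s

Set C_mix = 7.7: (Q·1.000 + 8000·32.30) / (Q + 8000) = 7.7
→ Q = 8000·(32.30 − 7.7)/(7.7 − 1.000) = 29370 L/s.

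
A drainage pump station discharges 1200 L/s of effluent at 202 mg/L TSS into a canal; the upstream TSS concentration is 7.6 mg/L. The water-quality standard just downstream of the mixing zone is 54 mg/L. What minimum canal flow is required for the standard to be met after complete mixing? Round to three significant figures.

Set C_mix = 54: (Q·7.600 + 1200·202.0) / (Q + 1200) = 54
→ Q = 1200·(202.0 − 54)/(54 − 7.600) = 3828 L/s.

3830 L/s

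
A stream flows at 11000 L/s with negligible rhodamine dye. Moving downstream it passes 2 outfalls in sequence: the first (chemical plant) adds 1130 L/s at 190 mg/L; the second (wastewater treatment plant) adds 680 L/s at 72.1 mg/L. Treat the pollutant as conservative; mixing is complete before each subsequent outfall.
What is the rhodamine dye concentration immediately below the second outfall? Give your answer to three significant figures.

Outfall 1: combined Q = 12130 L/s; C = (11000·0 + 1130·190.0)/12130 = 17.70 mg/L.
Outfall 2: combined Q = 12810 L/s; C = (12130·17.70 + 680.0·72.10)/12810 = 20.59 mg/L.

20.6 mg/L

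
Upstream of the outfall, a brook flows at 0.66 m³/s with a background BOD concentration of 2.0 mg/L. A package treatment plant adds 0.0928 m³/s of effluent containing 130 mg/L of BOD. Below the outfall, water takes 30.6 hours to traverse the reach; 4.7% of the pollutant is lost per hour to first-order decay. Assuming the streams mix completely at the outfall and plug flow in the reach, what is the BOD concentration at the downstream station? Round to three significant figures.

Flow-weighted average: C = (0.6600·2.000 + 0.09280·130.0) / 0.7528 = 13.38/0.7528 = 17.78 mg/L.
4.7%/h lost → k = −ln(1 − 0.047) = 0.04814 h⁻¹.
First-order decay: C = 17.78·exp(−k·t) = 17.78·0.2292 = 4.075 mg/L.

4.08 mg/L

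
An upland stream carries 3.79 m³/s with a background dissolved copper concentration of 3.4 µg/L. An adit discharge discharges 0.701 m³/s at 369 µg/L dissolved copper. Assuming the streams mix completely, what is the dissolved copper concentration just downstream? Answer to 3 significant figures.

After mixing, C = (3.790·3.400 + 0.7010·369.0) / 4.491 = 271.6/4.491 = 60.47 µg/L.

60.5 µg/L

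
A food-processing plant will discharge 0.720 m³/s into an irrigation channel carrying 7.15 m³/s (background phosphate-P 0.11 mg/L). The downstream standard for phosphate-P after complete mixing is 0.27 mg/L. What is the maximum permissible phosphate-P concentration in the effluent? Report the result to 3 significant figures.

1.86 mg/L

At the limit, (Qr·Cr + Qe·Cₑ)/(Qr + Qe) = 0.27:
Cₑ = (7.870·0.27 − 7.150·0.1100) / 0.7200 = 1.859 mg/L.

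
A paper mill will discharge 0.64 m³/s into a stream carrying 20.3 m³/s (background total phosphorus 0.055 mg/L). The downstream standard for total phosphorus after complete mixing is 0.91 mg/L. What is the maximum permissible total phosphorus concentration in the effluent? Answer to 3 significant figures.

At the limit, (Qr·Cr + Qe·Cₑ)/(Qr + Qe) = 0.91:
Cₑ = (20.94·0.91 − 20.30·0.05500) / 0.6400 = 28.03 mg/L.

28.0 mg/L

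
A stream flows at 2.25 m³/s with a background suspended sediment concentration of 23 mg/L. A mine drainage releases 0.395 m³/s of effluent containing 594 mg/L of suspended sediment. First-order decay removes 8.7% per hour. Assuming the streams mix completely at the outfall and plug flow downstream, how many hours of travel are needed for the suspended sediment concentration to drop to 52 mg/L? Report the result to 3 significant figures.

8.06 h

Flow-weighted average: C = (2.250·23.00 + 0.3950·594.0) / 2.645 = 286.4/2.645 = 108.3 mg/L.
8.7%/h lost → k = −ln(1 − 0.087) = 0.09102 h⁻¹.
108.3·exp(−k·t) = 52 → t = ln(108.3/52)/k = 29010 s = 8.058 h.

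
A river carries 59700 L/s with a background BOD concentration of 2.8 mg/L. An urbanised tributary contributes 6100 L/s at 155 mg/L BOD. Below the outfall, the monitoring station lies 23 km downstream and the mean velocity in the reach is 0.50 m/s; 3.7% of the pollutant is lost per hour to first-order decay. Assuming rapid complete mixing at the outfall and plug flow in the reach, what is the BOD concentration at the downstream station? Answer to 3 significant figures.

10.4 mg/L

Mixed concentration C = ΣQC/ΣQ = (59700·2.800 + 6100·155.0) / 65800 = 1113000/65800 = 16.91 mg/L.
Travel time t = 23·1000 / 0.50 = 46000 s = 12.78 h.
3.7%/h lost → k = −ln(1 − 0.037) = 0.03770 h⁻¹.
Decay over the reach: 16.91·exp(−kt) = 16.91·0.6177 = 10.45 mg/L.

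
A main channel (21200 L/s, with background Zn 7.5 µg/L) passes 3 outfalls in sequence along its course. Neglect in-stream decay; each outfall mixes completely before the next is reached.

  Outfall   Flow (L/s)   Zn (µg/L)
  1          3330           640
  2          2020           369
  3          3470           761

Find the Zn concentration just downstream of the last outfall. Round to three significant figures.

Below outfall 1: Q → 24530 L/s, C = (21200·7.500 + 3330·640.0)/24530 = 93.36 µg/L.
Below outfall 2: Q → 26550 L/s, C = (24530·93.36 + 2020·369.0)/26550 = 114.3 µg/L.
Below outfall 3: Q → 30020 L/s, C = (26550·114.3 + 3470·761.0)/30020 = 189.1 µg/L.

189 µg/L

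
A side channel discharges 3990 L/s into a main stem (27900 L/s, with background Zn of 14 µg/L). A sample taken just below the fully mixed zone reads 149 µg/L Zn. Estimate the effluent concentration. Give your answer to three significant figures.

1090 µg/L

Mass balance: 27900·14.00 + 3990·Cₑ = 31890·149.0
→ Cₑ = (31890·149.0 − 27900·14.00) / 3990 = 1093 µg/L.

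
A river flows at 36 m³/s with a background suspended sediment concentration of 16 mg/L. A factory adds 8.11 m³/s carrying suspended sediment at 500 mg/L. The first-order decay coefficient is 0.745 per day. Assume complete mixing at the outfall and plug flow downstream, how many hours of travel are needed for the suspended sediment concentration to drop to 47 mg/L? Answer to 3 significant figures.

Conservation of mass: C = (36.00·16.00 + 8.110·500.0) / 44.11 = 4631/44.11 = 105.0 mg/L.
105.0·exp(−k·t) = 47 → t = ln(105.0/47)/k = 93210 s = 25.89 h.

25.9 h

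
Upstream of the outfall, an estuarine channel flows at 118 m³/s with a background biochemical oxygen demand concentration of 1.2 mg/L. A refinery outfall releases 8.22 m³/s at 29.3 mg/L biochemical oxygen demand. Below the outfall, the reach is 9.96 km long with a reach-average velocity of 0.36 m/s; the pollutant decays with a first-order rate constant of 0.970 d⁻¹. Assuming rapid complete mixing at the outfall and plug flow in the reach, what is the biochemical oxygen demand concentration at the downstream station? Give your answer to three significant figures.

2.22 mg/L

Conservation of mass: C = (118.0·1.200 + 8.220·29.30) / 126.2 = 382.4/126.2 = 3.030 mg/L.
Travel time t = 9.96·1000 / 0.36 = 27670 s = 7.685 h.
First-order decay: C = 3.030·exp(−k·t) = 3.030·0.7330 = 2.221 mg/L.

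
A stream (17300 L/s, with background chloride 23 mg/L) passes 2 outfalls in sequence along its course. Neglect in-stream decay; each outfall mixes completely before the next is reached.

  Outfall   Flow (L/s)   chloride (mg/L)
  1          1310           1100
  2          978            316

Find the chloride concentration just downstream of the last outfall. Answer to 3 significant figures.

110 mg/L

After outfall 1: Q = 17300 + 1310 = 18610 L/s; C = (17300·23.00 + 1310·1100)/18610 = 98.81 mg/L.
After outfall 2: Q = 18610 + 978.0 = 19590 L/s; C = (18610·98.81 + 978.0·316.0)/19590 = 109.7 mg/L.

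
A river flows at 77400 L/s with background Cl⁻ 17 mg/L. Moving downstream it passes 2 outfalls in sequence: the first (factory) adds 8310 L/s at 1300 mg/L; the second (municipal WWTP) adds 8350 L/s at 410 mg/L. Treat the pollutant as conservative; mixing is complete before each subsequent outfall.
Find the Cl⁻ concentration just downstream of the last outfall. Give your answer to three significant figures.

165 mg/L

Below outfall 1: Q → 85710 L/s, C = (77400·17.00 + 8310·1300)/85710 = 141.4 mg/L.
Below outfall 2: Q → 94060 L/s, C = (85710·141.4 + 8350·410.0)/94060 = 165.2 mg/L.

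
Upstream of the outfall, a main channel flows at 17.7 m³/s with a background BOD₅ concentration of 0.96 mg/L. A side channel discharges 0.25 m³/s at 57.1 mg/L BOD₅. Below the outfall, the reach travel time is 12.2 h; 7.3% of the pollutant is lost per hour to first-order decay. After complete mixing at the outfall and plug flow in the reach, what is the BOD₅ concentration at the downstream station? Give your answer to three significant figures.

0.691 mg/L

Mixed concentration C = ΣQC/ΣQ = (17.70·0.9600 + 0.2500·57.10) / 17.95 = 31.27/17.95 = 1.742 mg/L.
7.3%/h lost → k = −ln(1 − 0.073) = 0.07580 h⁻¹.
First-order decay: C = 1.742·exp(−k·t) = 1.742·0.3966 = 0.6909 mg/L.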